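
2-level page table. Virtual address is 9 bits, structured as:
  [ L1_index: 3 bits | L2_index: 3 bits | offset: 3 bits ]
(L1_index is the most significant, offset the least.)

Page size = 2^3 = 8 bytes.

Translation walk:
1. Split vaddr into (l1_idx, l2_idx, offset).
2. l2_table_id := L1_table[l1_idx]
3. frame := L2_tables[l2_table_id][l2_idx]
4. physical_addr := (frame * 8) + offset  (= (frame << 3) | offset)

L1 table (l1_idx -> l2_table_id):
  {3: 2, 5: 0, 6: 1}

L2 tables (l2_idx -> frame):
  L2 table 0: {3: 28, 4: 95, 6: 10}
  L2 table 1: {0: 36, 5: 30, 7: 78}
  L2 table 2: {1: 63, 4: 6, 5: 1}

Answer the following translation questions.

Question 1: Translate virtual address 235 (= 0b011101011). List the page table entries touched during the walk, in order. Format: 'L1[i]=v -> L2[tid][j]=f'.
vaddr = 235 = 0b011101011
Split: l1_idx=3, l2_idx=5, offset=3

Answer: L1[3]=2 -> L2[2][5]=1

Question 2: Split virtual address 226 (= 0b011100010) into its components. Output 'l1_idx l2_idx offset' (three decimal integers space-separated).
vaddr = 226 = 0b011100010
  top 3 bits -> l1_idx = 3
  next 3 bits -> l2_idx = 4
  bottom 3 bits -> offset = 2

Answer: 3 4 2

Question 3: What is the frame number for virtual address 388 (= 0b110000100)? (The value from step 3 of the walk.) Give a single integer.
Answer: 36

Derivation:
vaddr = 388: l1_idx=6, l2_idx=0
L1[6] = 1; L2[1][0] = 36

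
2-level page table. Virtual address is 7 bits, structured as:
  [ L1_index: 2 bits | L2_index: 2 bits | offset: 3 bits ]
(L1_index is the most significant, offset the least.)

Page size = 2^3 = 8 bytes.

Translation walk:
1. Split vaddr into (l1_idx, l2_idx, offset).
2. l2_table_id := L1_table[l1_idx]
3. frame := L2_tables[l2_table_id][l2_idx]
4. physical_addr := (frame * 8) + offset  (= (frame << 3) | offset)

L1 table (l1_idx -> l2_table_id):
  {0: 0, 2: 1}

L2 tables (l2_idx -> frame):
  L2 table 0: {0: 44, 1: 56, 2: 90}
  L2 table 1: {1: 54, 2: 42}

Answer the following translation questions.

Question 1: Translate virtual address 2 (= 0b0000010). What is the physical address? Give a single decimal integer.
vaddr = 2 = 0b0000010
Split: l1_idx=0, l2_idx=0, offset=2
L1[0] = 0
L2[0][0] = 44
paddr = 44 * 8 + 2 = 354

Answer: 354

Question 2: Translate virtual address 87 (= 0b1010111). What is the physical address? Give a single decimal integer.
Answer: 343

Derivation:
vaddr = 87 = 0b1010111
Split: l1_idx=2, l2_idx=2, offset=7
L1[2] = 1
L2[1][2] = 42
paddr = 42 * 8 + 7 = 343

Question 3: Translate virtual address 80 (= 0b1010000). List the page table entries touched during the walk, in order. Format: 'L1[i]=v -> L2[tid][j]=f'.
Answer: L1[2]=1 -> L2[1][2]=42

Derivation:
vaddr = 80 = 0b1010000
Split: l1_idx=2, l2_idx=2, offset=0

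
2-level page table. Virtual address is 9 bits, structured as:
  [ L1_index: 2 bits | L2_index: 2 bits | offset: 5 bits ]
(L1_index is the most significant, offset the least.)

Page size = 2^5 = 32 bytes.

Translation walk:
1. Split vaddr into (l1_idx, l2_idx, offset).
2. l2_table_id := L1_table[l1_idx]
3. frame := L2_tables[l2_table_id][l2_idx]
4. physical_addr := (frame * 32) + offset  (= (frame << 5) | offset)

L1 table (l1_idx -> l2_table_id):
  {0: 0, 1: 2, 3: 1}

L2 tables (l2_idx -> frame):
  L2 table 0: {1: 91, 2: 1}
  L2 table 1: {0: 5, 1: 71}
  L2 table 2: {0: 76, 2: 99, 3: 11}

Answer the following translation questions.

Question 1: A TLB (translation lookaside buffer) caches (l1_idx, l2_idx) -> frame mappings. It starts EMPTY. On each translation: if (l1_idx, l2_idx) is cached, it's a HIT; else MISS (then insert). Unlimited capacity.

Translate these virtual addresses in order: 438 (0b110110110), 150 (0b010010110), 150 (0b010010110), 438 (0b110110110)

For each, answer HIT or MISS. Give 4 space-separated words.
vaddr=438: (3,1) not in TLB -> MISS, insert
vaddr=150: (1,0) not in TLB -> MISS, insert
vaddr=150: (1,0) in TLB -> HIT
vaddr=438: (3,1) in TLB -> HIT

Answer: MISS MISS HIT HIT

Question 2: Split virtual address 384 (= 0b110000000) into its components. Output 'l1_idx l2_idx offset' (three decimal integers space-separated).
Answer: 3 0 0

Derivation:
vaddr = 384 = 0b110000000
  top 2 bits -> l1_idx = 3
  next 2 bits -> l2_idx = 0
  bottom 5 bits -> offset = 0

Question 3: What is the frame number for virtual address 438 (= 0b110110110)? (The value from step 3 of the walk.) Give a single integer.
Answer: 71

Derivation:
vaddr = 438: l1_idx=3, l2_idx=1
L1[3] = 1; L2[1][1] = 71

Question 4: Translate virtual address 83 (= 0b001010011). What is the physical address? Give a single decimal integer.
Answer: 51

Derivation:
vaddr = 83 = 0b001010011
Split: l1_idx=0, l2_idx=2, offset=19
L1[0] = 0
L2[0][2] = 1
paddr = 1 * 32 + 19 = 51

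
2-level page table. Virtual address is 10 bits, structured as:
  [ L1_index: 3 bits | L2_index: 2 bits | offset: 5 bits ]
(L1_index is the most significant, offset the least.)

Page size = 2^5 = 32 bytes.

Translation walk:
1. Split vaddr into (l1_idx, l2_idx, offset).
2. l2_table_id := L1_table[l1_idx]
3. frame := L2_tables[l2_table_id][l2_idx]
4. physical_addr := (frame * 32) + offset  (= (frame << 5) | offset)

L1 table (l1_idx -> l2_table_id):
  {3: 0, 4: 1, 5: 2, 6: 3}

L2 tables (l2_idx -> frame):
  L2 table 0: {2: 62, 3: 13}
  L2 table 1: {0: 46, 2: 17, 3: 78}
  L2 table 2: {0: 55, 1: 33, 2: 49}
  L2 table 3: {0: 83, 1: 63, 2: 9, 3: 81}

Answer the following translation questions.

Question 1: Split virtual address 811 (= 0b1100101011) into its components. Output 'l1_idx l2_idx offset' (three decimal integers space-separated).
Answer: 6 1 11

Derivation:
vaddr = 811 = 0b1100101011
  top 3 bits -> l1_idx = 6
  next 2 bits -> l2_idx = 1
  bottom 5 bits -> offset = 11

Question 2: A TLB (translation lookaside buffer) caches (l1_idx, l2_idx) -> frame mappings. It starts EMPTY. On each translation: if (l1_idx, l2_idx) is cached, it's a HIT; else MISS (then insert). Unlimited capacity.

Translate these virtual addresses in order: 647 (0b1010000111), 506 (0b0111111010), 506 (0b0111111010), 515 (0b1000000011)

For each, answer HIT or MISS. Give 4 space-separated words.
Answer: MISS MISS HIT MISS

Derivation:
vaddr=647: (5,0) not in TLB -> MISS, insert
vaddr=506: (3,3) not in TLB -> MISS, insert
vaddr=506: (3,3) in TLB -> HIT
vaddr=515: (4,0) not in TLB -> MISS, insert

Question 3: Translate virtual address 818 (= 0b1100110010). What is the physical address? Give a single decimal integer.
vaddr = 818 = 0b1100110010
Split: l1_idx=6, l2_idx=1, offset=18
L1[6] = 3
L2[3][1] = 63
paddr = 63 * 32 + 18 = 2034

Answer: 2034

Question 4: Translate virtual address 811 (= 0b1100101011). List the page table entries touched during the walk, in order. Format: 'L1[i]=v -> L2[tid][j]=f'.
vaddr = 811 = 0b1100101011
Split: l1_idx=6, l2_idx=1, offset=11

Answer: L1[6]=3 -> L2[3][1]=63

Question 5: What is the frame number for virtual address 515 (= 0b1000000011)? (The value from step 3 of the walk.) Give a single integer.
Answer: 46

Derivation:
vaddr = 515: l1_idx=4, l2_idx=0
L1[4] = 1; L2[1][0] = 46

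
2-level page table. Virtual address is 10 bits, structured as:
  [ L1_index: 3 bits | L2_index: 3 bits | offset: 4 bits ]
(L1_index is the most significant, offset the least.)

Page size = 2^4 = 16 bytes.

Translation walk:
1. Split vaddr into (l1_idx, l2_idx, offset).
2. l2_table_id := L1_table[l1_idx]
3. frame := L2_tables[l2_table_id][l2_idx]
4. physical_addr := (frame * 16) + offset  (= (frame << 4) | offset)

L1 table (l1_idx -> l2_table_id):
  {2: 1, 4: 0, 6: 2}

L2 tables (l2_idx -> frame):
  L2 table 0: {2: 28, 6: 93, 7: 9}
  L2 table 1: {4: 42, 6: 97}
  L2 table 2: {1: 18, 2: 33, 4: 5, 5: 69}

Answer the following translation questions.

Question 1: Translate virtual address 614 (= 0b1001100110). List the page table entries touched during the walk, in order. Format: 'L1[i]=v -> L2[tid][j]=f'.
vaddr = 614 = 0b1001100110
Split: l1_idx=4, l2_idx=6, offset=6

Answer: L1[4]=0 -> L2[0][6]=93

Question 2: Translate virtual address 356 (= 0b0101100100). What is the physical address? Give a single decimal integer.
vaddr = 356 = 0b0101100100
Split: l1_idx=2, l2_idx=6, offset=4
L1[2] = 1
L2[1][6] = 97
paddr = 97 * 16 + 4 = 1556

Answer: 1556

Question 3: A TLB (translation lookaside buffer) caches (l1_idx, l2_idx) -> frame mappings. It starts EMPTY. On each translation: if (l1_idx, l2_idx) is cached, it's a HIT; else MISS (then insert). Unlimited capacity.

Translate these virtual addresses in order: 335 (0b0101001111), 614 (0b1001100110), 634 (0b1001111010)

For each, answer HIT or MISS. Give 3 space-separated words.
Answer: MISS MISS MISS

Derivation:
vaddr=335: (2,4) not in TLB -> MISS, insert
vaddr=614: (4,6) not in TLB -> MISS, insert
vaddr=634: (4,7) not in TLB -> MISS, insert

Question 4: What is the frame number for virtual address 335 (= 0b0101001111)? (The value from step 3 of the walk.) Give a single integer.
Answer: 42

Derivation:
vaddr = 335: l1_idx=2, l2_idx=4
L1[2] = 1; L2[1][4] = 42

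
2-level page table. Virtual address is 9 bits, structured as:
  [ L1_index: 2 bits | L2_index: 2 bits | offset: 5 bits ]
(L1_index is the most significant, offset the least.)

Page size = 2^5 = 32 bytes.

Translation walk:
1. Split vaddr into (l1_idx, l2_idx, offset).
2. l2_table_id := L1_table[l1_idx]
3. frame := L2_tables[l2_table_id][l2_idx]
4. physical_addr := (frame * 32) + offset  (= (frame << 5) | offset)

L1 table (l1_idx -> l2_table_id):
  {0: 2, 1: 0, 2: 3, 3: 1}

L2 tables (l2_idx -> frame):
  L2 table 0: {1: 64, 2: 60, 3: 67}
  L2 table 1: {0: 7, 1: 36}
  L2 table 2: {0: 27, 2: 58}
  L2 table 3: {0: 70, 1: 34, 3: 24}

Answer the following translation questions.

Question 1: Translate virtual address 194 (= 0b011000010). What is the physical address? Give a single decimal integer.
Answer: 1922

Derivation:
vaddr = 194 = 0b011000010
Split: l1_idx=1, l2_idx=2, offset=2
L1[1] = 0
L2[0][2] = 60
paddr = 60 * 32 + 2 = 1922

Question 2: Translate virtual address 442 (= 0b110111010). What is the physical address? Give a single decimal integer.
Answer: 1178

Derivation:
vaddr = 442 = 0b110111010
Split: l1_idx=3, l2_idx=1, offset=26
L1[3] = 1
L2[1][1] = 36
paddr = 36 * 32 + 26 = 1178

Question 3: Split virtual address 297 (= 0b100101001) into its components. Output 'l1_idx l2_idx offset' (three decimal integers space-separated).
vaddr = 297 = 0b100101001
  top 2 bits -> l1_idx = 2
  next 2 bits -> l2_idx = 1
  bottom 5 bits -> offset = 9

Answer: 2 1 9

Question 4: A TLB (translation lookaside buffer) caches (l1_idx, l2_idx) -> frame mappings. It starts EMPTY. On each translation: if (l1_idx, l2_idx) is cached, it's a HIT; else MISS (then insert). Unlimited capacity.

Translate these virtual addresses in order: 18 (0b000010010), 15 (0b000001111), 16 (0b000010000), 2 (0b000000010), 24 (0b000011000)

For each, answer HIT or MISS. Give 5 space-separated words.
vaddr=18: (0,0) not in TLB -> MISS, insert
vaddr=15: (0,0) in TLB -> HIT
vaddr=16: (0,0) in TLB -> HIT
vaddr=2: (0,0) in TLB -> HIT
vaddr=24: (0,0) in TLB -> HIT

Answer: MISS HIT HIT HIT HIT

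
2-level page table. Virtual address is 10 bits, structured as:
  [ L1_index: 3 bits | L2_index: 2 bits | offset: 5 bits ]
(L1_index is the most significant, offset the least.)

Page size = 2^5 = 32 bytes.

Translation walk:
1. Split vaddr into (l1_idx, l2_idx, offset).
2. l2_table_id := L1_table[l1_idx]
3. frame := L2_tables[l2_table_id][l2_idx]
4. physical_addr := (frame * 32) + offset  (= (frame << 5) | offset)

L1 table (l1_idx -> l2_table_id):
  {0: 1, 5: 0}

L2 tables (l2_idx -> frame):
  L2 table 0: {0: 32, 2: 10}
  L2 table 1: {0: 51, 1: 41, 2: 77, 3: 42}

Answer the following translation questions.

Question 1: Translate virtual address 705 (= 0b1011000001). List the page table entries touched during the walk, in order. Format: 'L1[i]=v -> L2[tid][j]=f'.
vaddr = 705 = 0b1011000001
Split: l1_idx=5, l2_idx=2, offset=1

Answer: L1[5]=0 -> L2[0][2]=10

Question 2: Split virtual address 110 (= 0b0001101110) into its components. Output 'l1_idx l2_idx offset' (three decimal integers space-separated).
Answer: 0 3 14

Derivation:
vaddr = 110 = 0b0001101110
  top 3 bits -> l1_idx = 0
  next 2 bits -> l2_idx = 3
  bottom 5 bits -> offset = 14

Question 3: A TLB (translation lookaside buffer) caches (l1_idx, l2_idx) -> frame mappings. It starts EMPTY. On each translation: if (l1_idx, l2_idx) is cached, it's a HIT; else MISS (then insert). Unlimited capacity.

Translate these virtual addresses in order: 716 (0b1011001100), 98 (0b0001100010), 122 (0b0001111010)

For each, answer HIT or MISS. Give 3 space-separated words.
vaddr=716: (5,2) not in TLB -> MISS, insert
vaddr=98: (0,3) not in TLB -> MISS, insert
vaddr=122: (0,3) in TLB -> HIT

Answer: MISS MISS HIT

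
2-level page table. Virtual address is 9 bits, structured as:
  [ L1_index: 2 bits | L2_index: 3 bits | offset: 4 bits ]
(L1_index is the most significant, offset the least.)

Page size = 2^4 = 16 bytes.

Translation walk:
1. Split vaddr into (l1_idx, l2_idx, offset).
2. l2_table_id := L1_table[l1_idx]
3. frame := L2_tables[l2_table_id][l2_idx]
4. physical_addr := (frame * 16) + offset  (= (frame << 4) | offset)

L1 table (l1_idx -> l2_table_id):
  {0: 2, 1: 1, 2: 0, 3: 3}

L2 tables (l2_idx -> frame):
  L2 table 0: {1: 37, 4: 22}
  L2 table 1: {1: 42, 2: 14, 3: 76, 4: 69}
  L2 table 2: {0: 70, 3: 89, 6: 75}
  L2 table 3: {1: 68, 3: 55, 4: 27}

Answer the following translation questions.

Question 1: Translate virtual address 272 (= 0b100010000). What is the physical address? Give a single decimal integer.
Answer: 592

Derivation:
vaddr = 272 = 0b100010000
Split: l1_idx=2, l2_idx=1, offset=0
L1[2] = 0
L2[0][1] = 37
paddr = 37 * 16 + 0 = 592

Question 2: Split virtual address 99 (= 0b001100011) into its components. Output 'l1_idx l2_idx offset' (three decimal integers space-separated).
vaddr = 99 = 0b001100011
  top 2 bits -> l1_idx = 0
  next 3 bits -> l2_idx = 6
  bottom 4 bits -> offset = 3

Answer: 0 6 3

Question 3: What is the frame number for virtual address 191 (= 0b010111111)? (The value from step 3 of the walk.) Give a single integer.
vaddr = 191: l1_idx=1, l2_idx=3
L1[1] = 1; L2[1][3] = 76

Answer: 76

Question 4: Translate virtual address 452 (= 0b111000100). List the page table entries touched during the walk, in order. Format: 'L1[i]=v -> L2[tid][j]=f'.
Answer: L1[3]=3 -> L2[3][4]=27

Derivation:
vaddr = 452 = 0b111000100
Split: l1_idx=3, l2_idx=4, offset=4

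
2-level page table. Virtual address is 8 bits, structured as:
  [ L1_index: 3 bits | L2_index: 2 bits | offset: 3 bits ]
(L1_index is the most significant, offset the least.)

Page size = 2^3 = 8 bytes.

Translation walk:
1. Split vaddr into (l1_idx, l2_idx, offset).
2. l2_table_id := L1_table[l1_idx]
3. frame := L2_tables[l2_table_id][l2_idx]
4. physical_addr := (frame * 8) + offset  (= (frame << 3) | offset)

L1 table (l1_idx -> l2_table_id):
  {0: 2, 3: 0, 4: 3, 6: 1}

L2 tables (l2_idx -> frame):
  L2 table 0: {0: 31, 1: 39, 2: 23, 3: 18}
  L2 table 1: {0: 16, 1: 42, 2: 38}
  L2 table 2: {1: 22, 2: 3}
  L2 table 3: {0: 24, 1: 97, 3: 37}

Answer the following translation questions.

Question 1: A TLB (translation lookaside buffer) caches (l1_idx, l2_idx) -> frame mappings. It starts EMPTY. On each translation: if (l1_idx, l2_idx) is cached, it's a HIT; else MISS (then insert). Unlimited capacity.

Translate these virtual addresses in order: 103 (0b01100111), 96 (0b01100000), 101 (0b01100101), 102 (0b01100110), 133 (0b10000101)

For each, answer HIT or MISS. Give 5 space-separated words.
vaddr=103: (3,0) not in TLB -> MISS, insert
vaddr=96: (3,0) in TLB -> HIT
vaddr=101: (3,0) in TLB -> HIT
vaddr=102: (3,0) in TLB -> HIT
vaddr=133: (4,0) not in TLB -> MISS, insert

Answer: MISS HIT HIT HIT MISS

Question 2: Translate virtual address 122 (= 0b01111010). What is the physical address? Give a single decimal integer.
vaddr = 122 = 0b01111010
Split: l1_idx=3, l2_idx=3, offset=2
L1[3] = 0
L2[0][3] = 18
paddr = 18 * 8 + 2 = 146

Answer: 146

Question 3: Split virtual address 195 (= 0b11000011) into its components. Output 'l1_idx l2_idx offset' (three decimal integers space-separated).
Answer: 6 0 3

Derivation:
vaddr = 195 = 0b11000011
  top 3 bits -> l1_idx = 6
  next 2 bits -> l2_idx = 0
  bottom 3 bits -> offset = 3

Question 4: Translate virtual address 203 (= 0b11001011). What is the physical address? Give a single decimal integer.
Answer: 339

Derivation:
vaddr = 203 = 0b11001011
Split: l1_idx=6, l2_idx=1, offset=3
L1[6] = 1
L2[1][1] = 42
paddr = 42 * 8 + 3 = 339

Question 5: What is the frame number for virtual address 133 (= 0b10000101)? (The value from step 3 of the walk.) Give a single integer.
Answer: 24

Derivation:
vaddr = 133: l1_idx=4, l2_idx=0
L1[4] = 3; L2[3][0] = 24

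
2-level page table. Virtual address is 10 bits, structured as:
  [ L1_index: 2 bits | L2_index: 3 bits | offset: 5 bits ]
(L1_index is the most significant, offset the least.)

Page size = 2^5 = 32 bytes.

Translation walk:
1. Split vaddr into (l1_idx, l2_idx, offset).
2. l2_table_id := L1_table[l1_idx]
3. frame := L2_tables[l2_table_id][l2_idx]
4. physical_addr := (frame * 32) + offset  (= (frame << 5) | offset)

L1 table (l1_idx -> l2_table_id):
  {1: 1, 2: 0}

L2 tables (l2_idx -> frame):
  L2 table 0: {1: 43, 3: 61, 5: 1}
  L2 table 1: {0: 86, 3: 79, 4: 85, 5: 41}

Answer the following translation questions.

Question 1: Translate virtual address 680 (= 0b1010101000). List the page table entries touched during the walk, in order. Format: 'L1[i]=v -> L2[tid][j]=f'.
vaddr = 680 = 0b1010101000
Split: l1_idx=2, l2_idx=5, offset=8

Answer: L1[2]=0 -> L2[0][5]=1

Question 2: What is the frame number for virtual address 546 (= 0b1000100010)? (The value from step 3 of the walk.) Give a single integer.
vaddr = 546: l1_idx=2, l2_idx=1
L1[2] = 0; L2[0][1] = 43

Answer: 43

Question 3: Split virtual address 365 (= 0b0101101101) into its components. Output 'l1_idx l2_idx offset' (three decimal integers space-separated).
Answer: 1 3 13

Derivation:
vaddr = 365 = 0b0101101101
  top 2 bits -> l1_idx = 1
  next 3 bits -> l2_idx = 3
  bottom 5 bits -> offset = 13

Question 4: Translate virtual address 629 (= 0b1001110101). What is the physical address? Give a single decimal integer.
Answer: 1973

Derivation:
vaddr = 629 = 0b1001110101
Split: l1_idx=2, l2_idx=3, offset=21
L1[2] = 0
L2[0][3] = 61
paddr = 61 * 32 + 21 = 1973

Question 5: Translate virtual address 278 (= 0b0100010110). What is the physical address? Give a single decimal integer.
vaddr = 278 = 0b0100010110
Split: l1_idx=1, l2_idx=0, offset=22
L1[1] = 1
L2[1][0] = 86
paddr = 86 * 32 + 22 = 2774

Answer: 2774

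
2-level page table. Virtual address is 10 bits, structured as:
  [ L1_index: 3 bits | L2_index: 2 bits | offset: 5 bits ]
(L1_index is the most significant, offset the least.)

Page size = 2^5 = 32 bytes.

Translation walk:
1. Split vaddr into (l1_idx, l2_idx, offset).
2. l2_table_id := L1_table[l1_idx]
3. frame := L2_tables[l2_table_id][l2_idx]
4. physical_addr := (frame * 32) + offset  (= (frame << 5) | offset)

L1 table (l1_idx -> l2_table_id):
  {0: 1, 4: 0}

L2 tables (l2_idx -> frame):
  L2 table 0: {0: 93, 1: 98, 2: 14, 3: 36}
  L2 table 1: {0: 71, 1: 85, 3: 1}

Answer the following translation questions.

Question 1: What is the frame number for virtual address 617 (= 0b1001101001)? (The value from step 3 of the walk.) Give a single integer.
Answer: 36

Derivation:
vaddr = 617: l1_idx=4, l2_idx=3
L1[4] = 0; L2[0][3] = 36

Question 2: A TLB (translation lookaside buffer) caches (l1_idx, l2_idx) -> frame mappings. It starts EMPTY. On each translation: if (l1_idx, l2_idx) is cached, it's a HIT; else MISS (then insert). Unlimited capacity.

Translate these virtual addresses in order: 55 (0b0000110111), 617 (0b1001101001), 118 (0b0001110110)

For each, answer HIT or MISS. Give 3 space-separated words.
Answer: MISS MISS MISS

Derivation:
vaddr=55: (0,1) not in TLB -> MISS, insert
vaddr=617: (4,3) not in TLB -> MISS, insert
vaddr=118: (0,3) not in TLB -> MISS, insert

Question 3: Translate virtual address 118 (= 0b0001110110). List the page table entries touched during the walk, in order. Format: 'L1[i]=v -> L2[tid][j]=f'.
vaddr = 118 = 0b0001110110
Split: l1_idx=0, l2_idx=3, offset=22

Answer: L1[0]=1 -> L2[1][3]=1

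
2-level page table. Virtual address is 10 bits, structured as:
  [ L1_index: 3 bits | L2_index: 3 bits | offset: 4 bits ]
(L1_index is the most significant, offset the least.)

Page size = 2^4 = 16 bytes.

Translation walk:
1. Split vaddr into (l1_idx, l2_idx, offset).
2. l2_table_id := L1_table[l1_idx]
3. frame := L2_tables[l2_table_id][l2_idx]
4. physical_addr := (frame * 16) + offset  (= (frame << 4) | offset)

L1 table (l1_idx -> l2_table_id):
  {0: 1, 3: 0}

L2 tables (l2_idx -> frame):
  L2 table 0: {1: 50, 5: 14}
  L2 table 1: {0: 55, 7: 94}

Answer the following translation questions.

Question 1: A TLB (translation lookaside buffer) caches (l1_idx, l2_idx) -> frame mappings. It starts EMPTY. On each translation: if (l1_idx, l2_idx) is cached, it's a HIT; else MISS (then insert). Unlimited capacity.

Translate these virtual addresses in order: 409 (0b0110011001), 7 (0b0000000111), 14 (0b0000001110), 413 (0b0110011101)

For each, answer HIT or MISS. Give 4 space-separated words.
Answer: MISS MISS HIT HIT

Derivation:
vaddr=409: (3,1) not in TLB -> MISS, insert
vaddr=7: (0,0) not in TLB -> MISS, insert
vaddr=14: (0,0) in TLB -> HIT
vaddr=413: (3,1) in TLB -> HIT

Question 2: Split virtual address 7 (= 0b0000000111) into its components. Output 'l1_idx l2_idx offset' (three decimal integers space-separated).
Answer: 0 0 7

Derivation:
vaddr = 7 = 0b0000000111
  top 3 bits -> l1_idx = 0
  next 3 bits -> l2_idx = 0
  bottom 4 bits -> offset = 7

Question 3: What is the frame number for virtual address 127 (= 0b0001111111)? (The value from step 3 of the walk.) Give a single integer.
Answer: 94

Derivation:
vaddr = 127: l1_idx=0, l2_idx=7
L1[0] = 1; L2[1][7] = 94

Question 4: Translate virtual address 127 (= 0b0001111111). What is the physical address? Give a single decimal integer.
vaddr = 127 = 0b0001111111
Split: l1_idx=0, l2_idx=7, offset=15
L1[0] = 1
L2[1][7] = 94
paddr = 94 * 16 + 15 = 1519

Answer: 1519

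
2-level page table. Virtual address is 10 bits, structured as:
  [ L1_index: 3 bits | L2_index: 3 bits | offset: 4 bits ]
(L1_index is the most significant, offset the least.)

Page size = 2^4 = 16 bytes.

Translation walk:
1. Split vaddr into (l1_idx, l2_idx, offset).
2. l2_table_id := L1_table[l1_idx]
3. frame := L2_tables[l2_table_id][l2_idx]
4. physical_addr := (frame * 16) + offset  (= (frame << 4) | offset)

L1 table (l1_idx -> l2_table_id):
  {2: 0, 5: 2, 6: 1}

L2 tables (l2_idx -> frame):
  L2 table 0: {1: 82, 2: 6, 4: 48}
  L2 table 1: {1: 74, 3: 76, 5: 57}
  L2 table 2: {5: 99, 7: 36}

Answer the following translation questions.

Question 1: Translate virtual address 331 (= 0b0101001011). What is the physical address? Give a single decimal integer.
Answer: 779

Derivation:
vaddr = 331 = 0b0101001011
Split: l1_idx=2, l2_idx=4, offset=11
L1[2] = 0
L2[0][4] = 48
paddr = 48 * 16 + 11 = 779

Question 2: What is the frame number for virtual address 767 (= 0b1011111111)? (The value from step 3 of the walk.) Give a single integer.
vaddr = 767: l1_idx=5, l2_idx=7
L1[5] = 2; L2[2][7] = 36

Answer: 36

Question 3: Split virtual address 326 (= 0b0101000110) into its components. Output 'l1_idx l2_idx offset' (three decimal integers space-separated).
vaddr = 326 = 0b0101000110
  top 3 bits -> l1_idx = 2
  next 3 bits -> l2_idx = 4
  bottom 4 bits -> offset = 6

Answer: 2 4 6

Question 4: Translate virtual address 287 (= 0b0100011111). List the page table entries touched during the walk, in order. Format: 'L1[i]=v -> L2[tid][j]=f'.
Answer: L1[2]=0 -> L2[0][1]=82

Derivation:
vaddr = 287 = 0b0100011111
Split: l1_idx=2, l2_idx=1, offset=15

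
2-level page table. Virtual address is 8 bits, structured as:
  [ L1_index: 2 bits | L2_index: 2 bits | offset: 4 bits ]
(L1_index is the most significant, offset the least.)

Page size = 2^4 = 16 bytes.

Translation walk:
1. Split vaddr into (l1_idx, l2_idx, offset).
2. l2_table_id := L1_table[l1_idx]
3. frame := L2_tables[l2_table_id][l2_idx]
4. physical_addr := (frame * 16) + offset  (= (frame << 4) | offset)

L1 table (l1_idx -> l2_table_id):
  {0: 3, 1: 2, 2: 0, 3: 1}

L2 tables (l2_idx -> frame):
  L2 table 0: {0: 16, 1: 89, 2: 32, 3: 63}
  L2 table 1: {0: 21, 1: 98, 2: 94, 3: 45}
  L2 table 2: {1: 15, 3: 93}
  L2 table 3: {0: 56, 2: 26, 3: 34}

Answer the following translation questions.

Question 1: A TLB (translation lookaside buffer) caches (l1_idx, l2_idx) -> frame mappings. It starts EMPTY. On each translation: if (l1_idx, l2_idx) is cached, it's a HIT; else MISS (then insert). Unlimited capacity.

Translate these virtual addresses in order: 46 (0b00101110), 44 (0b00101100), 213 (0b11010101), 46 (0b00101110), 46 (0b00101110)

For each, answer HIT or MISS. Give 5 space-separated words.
vaddr=46: (0,2) not in TLB -> MISS, insert
vaddr=44: (0,2) in TLB -> HIT
vaddr=213: (3,1) not in TLB -> MISS, insert
vaddr=46: (0,2) in TLB -> HIT
vaddr=46: (0,2) in TLB -> HIT

Answer: MISS HIT MISS HIT HIT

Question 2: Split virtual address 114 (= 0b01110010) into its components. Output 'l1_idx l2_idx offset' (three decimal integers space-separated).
vaddr = 114 = 0b01110010
  top 2 bits -> l1_idx = 1
  next 2 bits -> l2_idx = 3
  bottom 4 bits -> offset = 2

Answer: 1 3 2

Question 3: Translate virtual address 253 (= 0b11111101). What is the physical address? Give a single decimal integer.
vaddr = 253 = 0b11111101
Split: l1_idx=3, l2_idx=3, offset=13
L1[3] = 1
L2[1][3] = 45
paddr = 45 * 16 + 13 = 733

Answer: 733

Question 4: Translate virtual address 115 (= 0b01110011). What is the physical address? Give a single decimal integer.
Answer: 1491

Derivation:
vaddr = 115 = 0b01110011
Split: l1_idx=1, l2_idx=3, offset=3
L1[1] = 2
L2[2][3] = 93
paddr = 93 * 16 + 3 = 1491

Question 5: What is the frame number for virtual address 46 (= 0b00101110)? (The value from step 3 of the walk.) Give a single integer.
vaddr = 46: l1_idx=0, l2_idx=2
L1[0] = 3; L2[3][2] = 26

Answer: 26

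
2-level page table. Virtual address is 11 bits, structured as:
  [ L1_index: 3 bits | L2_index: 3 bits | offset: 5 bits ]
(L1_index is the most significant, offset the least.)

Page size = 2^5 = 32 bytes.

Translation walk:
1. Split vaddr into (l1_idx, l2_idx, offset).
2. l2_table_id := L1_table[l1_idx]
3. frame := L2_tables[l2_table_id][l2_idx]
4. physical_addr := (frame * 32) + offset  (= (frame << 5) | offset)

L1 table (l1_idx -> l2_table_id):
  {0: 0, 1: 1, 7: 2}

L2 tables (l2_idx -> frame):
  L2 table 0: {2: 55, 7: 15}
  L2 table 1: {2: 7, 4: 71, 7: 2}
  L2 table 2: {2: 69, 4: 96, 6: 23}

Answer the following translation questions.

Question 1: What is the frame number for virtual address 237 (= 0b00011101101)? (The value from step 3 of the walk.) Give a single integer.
Answer: 15

Derivation:
vaddr = 237: l1_idx=0, l2_idx=7
L1[0] = 0; L2[0][7] = 15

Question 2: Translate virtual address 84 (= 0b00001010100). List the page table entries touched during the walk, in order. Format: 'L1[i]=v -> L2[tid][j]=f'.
Answer: L1[0]=0 -> L2[0][2]=55

Derivation:
vaddr = 84 = 0b00001010100
Split: l1_idx=0, l2_idx=2, offset=20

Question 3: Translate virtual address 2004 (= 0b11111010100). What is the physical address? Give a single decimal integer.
Answer: 756

Derivation:
vaddr = 2004 = 0b11111010100
Split: l1_idx=7, l2_idx=6, offset=20
L1[7] = 2
L2[2][6] = 23
paddr = 23 * 32 + 20 = 756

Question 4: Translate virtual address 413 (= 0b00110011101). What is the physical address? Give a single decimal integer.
vaddr = 413 = 0b00110011101
Split: l1_idx=1, l2_idx=4, offset=29
L1[1] = 1
L2[1][4] = 71
paddr = 71 * 32 + 29 = 2301

Answer: 2301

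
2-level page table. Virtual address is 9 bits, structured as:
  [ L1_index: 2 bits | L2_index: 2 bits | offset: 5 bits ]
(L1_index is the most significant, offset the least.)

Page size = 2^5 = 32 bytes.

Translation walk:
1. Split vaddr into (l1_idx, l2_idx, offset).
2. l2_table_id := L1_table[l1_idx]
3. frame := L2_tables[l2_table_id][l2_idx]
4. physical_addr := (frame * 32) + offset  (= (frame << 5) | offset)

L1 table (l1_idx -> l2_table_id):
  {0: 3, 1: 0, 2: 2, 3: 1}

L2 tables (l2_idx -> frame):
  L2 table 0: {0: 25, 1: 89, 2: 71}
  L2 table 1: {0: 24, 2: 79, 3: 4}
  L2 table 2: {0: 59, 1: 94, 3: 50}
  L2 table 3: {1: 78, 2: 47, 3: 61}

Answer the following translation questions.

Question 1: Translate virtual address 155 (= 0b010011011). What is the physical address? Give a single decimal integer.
vaddr = 155 = 0b010011011
Split: l1_idx=1, l2_idx=0, offset=27
L1[1] = 0
L2[0][0] = 25
paddr = 25 * 32 + 27 = 827

Answer: 827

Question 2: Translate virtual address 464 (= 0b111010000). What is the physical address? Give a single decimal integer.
vaddr = 464 = 0b111010000
Split: l1_idx=3, l2_idx=2, offset=16
L1[3] = 1
L2[1][2] = 79
paddr = 79 * 32 + 16 = 2544

Answer: 2544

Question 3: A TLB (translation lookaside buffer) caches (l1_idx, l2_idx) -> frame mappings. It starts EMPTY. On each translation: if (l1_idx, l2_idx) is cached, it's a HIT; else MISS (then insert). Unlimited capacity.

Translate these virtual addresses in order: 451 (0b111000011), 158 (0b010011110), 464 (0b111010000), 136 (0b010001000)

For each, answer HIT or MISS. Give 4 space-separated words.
Answer: MISS MISS HIT HIT

Derivation:
vaddr=451: (3,2) not in TLB -> MISS, insert
vaddr=158: (1,0) not in TLB -> MISS, insert
vaddr=464: (3,2) in TLB -> HIT
vaddr=136: (1,0) in TLB -> HIT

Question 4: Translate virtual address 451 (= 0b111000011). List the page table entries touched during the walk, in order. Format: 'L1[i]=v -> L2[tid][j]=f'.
vaddr = 451 = 0b111000011
Split: l1_idx=3, l2_idx=2, offset=3

Answer: L1[3]=1 -> L2[1][2]=79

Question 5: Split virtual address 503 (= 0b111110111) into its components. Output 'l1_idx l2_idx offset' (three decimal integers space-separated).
vaddr = 503 = 0b111110111
  top 2 bits -> l1_idx = 3
  next 2 bits -> l2_idx = 3
  bottom 5 bits -> offset = 23

Answer: 3 3 23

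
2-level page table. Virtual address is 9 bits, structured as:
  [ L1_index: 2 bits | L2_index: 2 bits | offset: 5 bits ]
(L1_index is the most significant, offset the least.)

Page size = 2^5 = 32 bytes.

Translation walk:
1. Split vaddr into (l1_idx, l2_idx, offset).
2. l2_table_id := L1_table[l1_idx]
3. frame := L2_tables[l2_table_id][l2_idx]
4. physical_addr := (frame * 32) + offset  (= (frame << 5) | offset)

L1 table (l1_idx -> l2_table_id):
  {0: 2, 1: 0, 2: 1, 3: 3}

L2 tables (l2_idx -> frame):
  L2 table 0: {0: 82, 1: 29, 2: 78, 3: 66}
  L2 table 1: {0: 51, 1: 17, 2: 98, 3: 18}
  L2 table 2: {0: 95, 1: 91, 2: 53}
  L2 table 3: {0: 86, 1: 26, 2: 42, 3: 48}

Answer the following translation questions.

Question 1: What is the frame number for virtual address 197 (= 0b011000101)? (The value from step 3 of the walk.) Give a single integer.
Answer: 78

Derivation:
vaddr = 197: l1_idx=1, l2_idx=2
L1[1] = 0; L2[0][2] = 78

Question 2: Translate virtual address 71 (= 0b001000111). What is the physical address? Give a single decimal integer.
vaddr = 71 = 0b001000111
Split: l1_idx=0, l2_idx=2, offset=7
L1[0] = 2
L2[2][2] = 53
paddr = 53 * 32 + 7 = 1703

Answer: 1703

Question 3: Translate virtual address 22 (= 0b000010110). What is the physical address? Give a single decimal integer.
vaddr = 22 = 0b000010110
Split: l1_idx=0, l2_idx=0, offset=22
L1[0] = 2
L2[2][0] = 95
paddr = 95 * 32 + 22 = 3062

Answer: 3062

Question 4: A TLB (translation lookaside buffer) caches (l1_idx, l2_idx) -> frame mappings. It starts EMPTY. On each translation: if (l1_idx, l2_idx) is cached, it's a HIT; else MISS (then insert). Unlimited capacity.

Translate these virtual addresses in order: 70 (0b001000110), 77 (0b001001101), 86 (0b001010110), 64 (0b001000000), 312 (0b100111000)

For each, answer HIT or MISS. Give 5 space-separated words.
Answer: MISS HIT HIT HIT MISS

Derivation:
vaddr=70: (0,2) not in TLB -> MISS, insert
vaddr=77: (0,2) in TLB -> HIT
vaddr=86: (0,2) in TLB -> HIT
vaddr=64: (0,2) in TLB -> HIT
vaddr=312: (2,1) not in TLB -> MISS, insert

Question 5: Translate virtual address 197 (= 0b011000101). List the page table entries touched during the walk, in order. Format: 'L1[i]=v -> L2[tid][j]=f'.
vaddr = 197 = 0b011000101
Split: l1_idx=1, l2_idx=2, offset=5

Answer: L1[1]=0 -> L2[0][2]=78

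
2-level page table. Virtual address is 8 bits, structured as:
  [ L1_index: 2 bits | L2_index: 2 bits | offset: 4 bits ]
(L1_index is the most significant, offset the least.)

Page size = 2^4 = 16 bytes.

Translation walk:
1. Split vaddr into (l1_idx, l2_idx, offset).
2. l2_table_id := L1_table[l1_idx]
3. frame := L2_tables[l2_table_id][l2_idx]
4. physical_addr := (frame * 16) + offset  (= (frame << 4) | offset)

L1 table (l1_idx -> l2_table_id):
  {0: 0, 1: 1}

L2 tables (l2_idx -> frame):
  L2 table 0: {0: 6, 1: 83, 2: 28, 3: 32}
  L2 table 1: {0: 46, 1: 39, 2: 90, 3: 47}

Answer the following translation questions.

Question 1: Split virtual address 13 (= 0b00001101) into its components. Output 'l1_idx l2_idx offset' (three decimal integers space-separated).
Answer: 0 0 13

Derivation:
vaddr = 13 = 0b00001101
  top 2 bits -> l1_idx = 0
  next 2 bits -> l2_idx = 0
  bottom 4 bits -> offset = 13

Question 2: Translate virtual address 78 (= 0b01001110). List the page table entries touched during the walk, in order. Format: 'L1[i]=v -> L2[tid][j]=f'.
vaddr = 78 = 0b01001110
Split: l1_idx=1, l2_idx=0, offset=14

Answer: L1[1]=1 -> L2[1][0]=46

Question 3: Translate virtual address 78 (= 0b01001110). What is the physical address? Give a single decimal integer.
vaddr = 78 = 0b01001110
Split: l1_idx=1, l2_idx=0, offset=14
L1[1] = 1
L2[1][0] = 46
paddr = 46 * 16 + 14 = 750

Answer: 750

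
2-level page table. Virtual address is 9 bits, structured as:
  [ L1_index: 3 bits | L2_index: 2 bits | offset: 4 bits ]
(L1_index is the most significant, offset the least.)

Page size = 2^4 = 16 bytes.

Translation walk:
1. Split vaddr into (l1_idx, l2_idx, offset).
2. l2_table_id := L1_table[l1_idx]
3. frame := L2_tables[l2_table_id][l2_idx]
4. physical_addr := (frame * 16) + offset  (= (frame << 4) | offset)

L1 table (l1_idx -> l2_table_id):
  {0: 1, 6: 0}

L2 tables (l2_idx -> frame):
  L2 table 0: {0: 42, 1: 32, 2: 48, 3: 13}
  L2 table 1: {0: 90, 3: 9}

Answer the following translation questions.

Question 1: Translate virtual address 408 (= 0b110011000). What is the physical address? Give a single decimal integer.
vaddr = 408 = 0b110011000
Split: l1_idx=6, l2_idx=1, offset=8
L1[6] = 0
L2[0][1] = 32
paddr = 32 * 16 + 8 = 520

Answer: 520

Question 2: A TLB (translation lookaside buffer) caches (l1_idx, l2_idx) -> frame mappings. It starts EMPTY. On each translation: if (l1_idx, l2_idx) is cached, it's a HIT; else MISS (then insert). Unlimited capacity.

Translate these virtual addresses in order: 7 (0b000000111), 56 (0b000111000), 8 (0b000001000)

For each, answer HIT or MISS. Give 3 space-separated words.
Answer: MISS MISS HIT

Derivation:
vaddr=7: (0,0) not in TLB -> MISS, insert
vaddr=56: (0,3) not in TLB -> MISS, insert
vaddr=8: (0,0) in TLB -> HIT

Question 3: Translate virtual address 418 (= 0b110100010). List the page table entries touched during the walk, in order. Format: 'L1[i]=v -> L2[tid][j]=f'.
vaddr = 418 = 0b110100010
Split: l1_idx=6, l2_idx=2, offset=2

Answer: L1[6]=0 -> L2[0][2]=48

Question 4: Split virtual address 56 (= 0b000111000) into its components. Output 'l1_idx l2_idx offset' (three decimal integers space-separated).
vaddr = 56 = 0b000111000
  top 3 bits -> l1_idx = 0
  next 2 bits -> l2_idx = 3
  bottom 4 bits -> offset = 8

Answer: 0 3 8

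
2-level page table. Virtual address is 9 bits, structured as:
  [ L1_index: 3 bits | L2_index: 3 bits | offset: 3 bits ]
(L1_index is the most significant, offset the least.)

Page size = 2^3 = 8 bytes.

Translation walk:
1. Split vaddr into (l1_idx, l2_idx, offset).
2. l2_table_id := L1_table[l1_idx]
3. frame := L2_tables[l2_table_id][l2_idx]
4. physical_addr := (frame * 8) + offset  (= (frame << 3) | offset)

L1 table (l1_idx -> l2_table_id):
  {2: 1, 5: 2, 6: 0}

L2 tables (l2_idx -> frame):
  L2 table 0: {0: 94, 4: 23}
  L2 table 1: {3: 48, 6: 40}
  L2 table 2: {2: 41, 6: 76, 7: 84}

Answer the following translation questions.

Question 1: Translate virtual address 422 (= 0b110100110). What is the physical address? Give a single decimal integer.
vaddr = 422 = 0b110100110
Split: l1_idx=6, l2_idx=4, offset=6
L1[6] = 0
L2[0][4] = 23
paddr = 23 * 8 + 6 = 190

Answer: 190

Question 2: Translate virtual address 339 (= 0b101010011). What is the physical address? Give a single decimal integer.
Answer: 331

Derivation:
vaddr = 339 = 0b101010011
Split: l1_idx=5, l2_idx=2, offset=3
L1[5] = 2
L2[2][2] = 41
paddr = 41 * 8 + 3 = 331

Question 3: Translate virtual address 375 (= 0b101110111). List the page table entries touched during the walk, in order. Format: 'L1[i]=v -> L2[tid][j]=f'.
Answer: L1[5]=2 -> L2[2][6]=76

Derivation:
vaddr = 375 = 0b101110111
Split: l1_idx=5, l2_idx=6, offset=7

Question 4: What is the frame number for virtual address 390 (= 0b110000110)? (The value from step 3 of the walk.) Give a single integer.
vaddr = 390: l1_idx=6, l2_idx=0
L1[6] = 0; L2[0][0] = 94

Answer: 94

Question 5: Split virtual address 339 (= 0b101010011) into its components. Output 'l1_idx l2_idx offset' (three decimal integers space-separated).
Answer: 5 2 3

Derivation:
vaddr = 339 = 0b101010011
  top 3 bits -> l1_idx = 5
  next 3 bits -> l2_idx = 2
  bottom 3 bits -> offset = 3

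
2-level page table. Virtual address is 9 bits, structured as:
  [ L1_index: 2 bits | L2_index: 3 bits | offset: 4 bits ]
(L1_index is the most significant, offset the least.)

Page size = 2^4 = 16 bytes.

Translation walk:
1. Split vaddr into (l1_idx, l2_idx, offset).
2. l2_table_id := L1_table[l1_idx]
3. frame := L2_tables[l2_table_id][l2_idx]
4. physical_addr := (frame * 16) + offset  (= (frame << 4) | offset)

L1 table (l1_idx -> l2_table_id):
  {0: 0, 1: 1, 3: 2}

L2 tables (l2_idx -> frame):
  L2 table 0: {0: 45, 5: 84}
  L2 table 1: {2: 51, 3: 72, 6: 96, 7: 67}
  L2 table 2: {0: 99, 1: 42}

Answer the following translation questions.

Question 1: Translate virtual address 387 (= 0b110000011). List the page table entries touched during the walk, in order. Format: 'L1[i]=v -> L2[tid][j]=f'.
Answer: L1[3]=2 -> L2[2][0]=99

Derivation:
vaddr = 387 = 0b110000011
Split: l1_idx=3, l2_idx=0, offset=3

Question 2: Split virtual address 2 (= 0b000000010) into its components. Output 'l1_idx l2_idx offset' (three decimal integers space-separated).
Answer: 0 0 2

Derivation:
vaddr = 2 = 0b000000010
  top 2 bits -> l1_idx = 0
  next 3 bits -> l2_idx = 0
  bottom 4 bits -> offset = 2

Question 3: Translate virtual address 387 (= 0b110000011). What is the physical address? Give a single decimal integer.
vaddr = 387 = 0b110000011
Split: l1_idx=3, l2_idx=0, offset=3
L1[3] = 2
L2[2][0] = 99
paddr = 99 * 16 + 3 = 1587

Answer: 1587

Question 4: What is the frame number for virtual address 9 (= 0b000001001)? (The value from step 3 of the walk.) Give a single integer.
Answer: 45

Derivation:
vaddr = 9: l1_idx=0, l2_idx=0
L1[0] = 0; L2[0][0] = 45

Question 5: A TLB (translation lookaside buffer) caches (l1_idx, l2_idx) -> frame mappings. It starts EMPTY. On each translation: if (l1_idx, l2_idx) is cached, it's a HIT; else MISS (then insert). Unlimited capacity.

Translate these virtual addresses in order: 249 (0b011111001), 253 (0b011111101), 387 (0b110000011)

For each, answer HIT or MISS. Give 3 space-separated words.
Answer: MISS HIT MISS

Derivation:
vaddr=249: (1,7) not in TLB -> MISS, insert
vaddr=253: (1,7) in TLB -> HIT
vaddr=387: (3,0) not in TLB -> MISS, insert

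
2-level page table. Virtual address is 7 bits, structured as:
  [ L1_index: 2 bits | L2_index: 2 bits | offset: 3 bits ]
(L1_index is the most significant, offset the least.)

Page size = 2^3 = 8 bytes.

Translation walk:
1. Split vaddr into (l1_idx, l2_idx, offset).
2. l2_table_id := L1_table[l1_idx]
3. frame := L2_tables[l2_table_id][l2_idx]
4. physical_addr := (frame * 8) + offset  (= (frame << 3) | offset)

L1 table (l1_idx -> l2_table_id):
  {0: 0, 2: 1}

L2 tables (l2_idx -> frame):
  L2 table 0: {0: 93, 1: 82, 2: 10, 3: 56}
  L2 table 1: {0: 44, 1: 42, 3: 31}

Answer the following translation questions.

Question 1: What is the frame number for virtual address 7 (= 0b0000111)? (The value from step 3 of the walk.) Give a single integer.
vaddr = 7: l1_idx=0, l2_idx=0
L1[0] = 0; L2[0][0] = 93

Answer: 93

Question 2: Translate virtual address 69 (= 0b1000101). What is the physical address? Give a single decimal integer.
Answer: 357

Derivation:
vaddr = 69 = 0b1000101
Split: l1_idx=2, l2_idx=0, offset=5
L1[2] = 1
L2[1][0] = 44
paddr = 44 * 8 + 5 = 357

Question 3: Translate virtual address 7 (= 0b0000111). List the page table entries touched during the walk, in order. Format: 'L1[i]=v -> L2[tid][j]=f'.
Answer: L1[0]=0 -> L2[0][0]=93

Derivation:
vaddr = 7 = 0b0000111
Split: l1_idx=0, l2_idx=0, offset=7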